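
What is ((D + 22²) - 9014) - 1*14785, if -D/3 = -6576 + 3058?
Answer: -12761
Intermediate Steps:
D = 10554 (D = -3*(-6576 + 3058) = -3*(-3518) = 10554)
((D + 22²) - 9014) - 1*14785 = ((10554 + 22²) - 9014) - 1*14785 = ((10554 + 484) - 9014) - 14785 = (11038 - 9014) - 14785 = 2024 - 14785 = -12761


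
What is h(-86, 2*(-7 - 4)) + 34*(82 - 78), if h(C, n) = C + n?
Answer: 28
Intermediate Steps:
h(-86, 2*(-7 - 4)) + 34*(82 - 78) = (-86 + 2*(-7 - 4)) + 34*(82 - 78) = (-86 + 2*(-11)) + 34*4 = (-86 - 22) + 136 = -108 + 136 = 28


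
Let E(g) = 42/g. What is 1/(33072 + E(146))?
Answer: 73/2414277 ≈ 3.0237e-5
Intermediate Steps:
1/(33072 + E(146)) = 1/(33072 + 42/146) = 1/(33072 + 42*(1/146)) = 1/(33072 + 21/73) = 1/(2414277/73) = 73/2414277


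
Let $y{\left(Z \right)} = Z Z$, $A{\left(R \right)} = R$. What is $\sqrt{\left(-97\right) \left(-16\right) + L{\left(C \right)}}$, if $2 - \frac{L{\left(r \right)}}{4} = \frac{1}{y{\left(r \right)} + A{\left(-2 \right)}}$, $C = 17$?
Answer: $\frac{2 \sqrt{32123623}}{287} \approx 39.497$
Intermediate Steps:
$y{\left(Z \right)} = Z^{2}$
$L{\left(r \right)} = 8 - \frac{4}{-2 + r^{2}}$ ($L{\left(r \right)} = 8 - \frac{4}{r^{2} - 2} = 8 - \frac{4}{-2 + r^{2}}$)
$\sqrt{\left(-97\right) \left(-16\right) + L{\left(C \right)}} = \sqrt{\left(-97\right) \left(-16\right) + \frac{4 \left(-5 + 2 \cdot 17^{2}\right)}{-2 + 17^{2}}} = \sqrt{1552 + \frac{4 \left(-5 + 2 \cdot 289\right)}{-2 + 289}} = \sqrt{1552 + \frac{4 \left(-5 + 578\right)}{287}} = \sqrt{1552 + 4 \cdot \frac{1}{287} \cdot 573} = \sqrt{1552 + \frac{2292}{287}} = \sqrt{\frac{447716}{287}} = \frac{2 \sqrt{32123623}}{287}$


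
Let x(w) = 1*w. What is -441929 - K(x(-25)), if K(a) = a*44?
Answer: -440829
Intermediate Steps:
x(w) = w
K(a) = 44*a
-441929 - K(x(-25)) = -441929 - 44*(-25) = -441929 - 1*(-1100) = -441929 + 1100 = -440829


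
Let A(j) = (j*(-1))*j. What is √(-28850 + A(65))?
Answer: 105*I*√3 ≈ 181.87*I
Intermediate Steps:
A(j) = -j² (A(j) = (-j)*j = -j²)
√(-28850 + A(65)) = √(-28850 - 1*65²) = √(-28850 - 1*4225) = √(-28850 - 4225) = √(-33075) = 105*I*√3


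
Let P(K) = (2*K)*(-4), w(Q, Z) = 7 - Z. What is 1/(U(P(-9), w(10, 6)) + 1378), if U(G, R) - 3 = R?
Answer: 1/1382 ≈ 0.00072359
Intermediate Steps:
P(K) = -8*K
U(G, R) = 3 + R
1/(U(P(-9), w(10, 6)) + 1378) = 1/((3 + (7 - 1*6)) + 1378) = 1/((3 + (7 - 6)) + 1378) = 1/((3 + 1) + 1378) = 1/(4 + 1378) = 1/1382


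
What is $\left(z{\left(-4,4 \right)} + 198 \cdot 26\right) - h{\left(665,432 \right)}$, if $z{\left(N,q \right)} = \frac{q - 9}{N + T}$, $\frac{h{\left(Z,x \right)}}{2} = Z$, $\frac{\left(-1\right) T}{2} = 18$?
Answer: $\frac{30545}{8} \approx 3818.1$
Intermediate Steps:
$T = -36$ ($T = \left(-2\right) 18 = -36$)
$h{\left(Z,x \right)} = 2 Z$
$z{\left(N,q \right)} = \frac{-9 + q}{-36 + N}$ ($z{\left(N,q \right)} = \frac{q - 9}{N - 36} = \frac{-9 + q}{-36 + N}$)
$\left(z{\left(-4,4 \right)} + 198 \cdot 26\right) - h{\left(665,432 \right)} = \left(\frac{-9 + 4}{-36 - 4} + 198 \cdot 26\right) - 2 \cdot 665 = \left(\frac{1}{-40} \left(-5\right) + 5148\right) - 1330 = \left(\left(- \frac{1}{40}\right) \left(-5\right) + 5148\right) - 1330 = \left(\frac{1}{8} + 5148\right) - 1330 = \frac{41185}{8} - 1330 = \frac{30545}{8}$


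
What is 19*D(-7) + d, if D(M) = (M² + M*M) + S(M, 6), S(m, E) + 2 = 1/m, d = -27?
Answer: 12560/7 ≈ 1794.3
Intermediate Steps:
S(m, E) = -2 + 1/m
D(M) = -2 + 1/M + 2*M² (D(M) = (M² + M*M) + (-2 + 1/M) = (M² + M²) + (-2 + 1/M) = 2*M² + (-2 + 1/M) = -2 + 1/M + 2*M²)
19*D(-7) + d = 19*(-2 + 1/(-7) + 2*(-7)²) - 27 = 19*(-2 - ⅐ + 2*49) - 27 = 19*(-2 - ⅐ + 98) - 27 = 19*(671/7) - 27 = 12749/7 - 27 = 12560/7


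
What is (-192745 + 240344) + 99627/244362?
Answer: 3877162155/81454 ≈ 47599.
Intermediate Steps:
(-192745 + 240344) + 99627/244362 = 47599 + 99627*(1/244362) = 47599 + 33209/81454 = 3877162155/81454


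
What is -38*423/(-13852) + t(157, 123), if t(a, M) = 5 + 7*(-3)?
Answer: -102779/6926 ≈ -14.840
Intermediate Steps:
t(a, M) = -16 (t(a, M) = 5 - 21 = -16)
-38*423/(-13852) + t(157, 123) = -38*423/(-13852) - 16 = -16074*(-1/13852) - 16 = 8037/6926 - 16 = -102779/6926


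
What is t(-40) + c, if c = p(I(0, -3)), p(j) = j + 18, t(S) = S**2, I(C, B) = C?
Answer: 1618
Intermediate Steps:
p(j) = 18 + j
c = 18 (c = 18 + 0 = 18)
t(-40) + c = (-40)**2 + 18 = 1600 + 18 = 1618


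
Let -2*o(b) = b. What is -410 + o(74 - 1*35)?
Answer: -859/2 ≈ -429.50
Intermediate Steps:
o(b) = -b/2
-410 + o(74 - 1*35) = -410 - (74 - 1*35)/2 = -410 - (74 - 35)/2 = -410 - ½*39 = -410 - 39/2 = -859/2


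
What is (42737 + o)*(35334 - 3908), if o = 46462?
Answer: 2803167774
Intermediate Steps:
(42737 + o)*(35334 - 3908) = (42737 + 46462)*(35334 - 3908) = 89199*31426 = 2803167774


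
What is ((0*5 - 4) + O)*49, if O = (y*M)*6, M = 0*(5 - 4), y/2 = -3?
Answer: -196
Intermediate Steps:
y = -6 (y = 2*(-3) = -6)
M = 0 (M = 0*1 = 0)
O = 0 (O = -6*0*6 = 0*6 = 0)
((0*5 - 4) + O)*49 = ((0*5 - 4) + 0)*49 = ((0 - 4) + 0)*49 = (-4 + 0)*49 = -4*49 = -196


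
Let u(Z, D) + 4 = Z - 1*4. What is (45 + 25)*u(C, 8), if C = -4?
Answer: -840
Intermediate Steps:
u(Z, D) = -8 + Z (u(Z, D) = -4 + (Z - 1*4) = -4 + (Z - 4) = -4 + (-4 + Z) = -8 + Z)
(45 + 25)*u(C, 8) = (45 + 25)*(-8 - 4) = 70*(-12) = -840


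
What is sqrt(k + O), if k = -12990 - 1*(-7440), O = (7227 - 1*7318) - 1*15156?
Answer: I*sqrt(20797) ≈ 144.21*I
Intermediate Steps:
O = -15247 (O = (7227 - 7318) - 15156 = -91 - 15156 = -15247)
k = -5550 (k = -12990 + 7440 = -5550)
sqrt(k + O) = sqrt(-5550 - 15247) = sqrt(-20797) = I*sqrt(20797)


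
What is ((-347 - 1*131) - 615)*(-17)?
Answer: 18581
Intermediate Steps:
((-347 - 1*131) - 615)*(-17) = ((-347 - 131) - 615)*(-17) = (-478 - 615)*(-17) = -1093*(-17) = 18581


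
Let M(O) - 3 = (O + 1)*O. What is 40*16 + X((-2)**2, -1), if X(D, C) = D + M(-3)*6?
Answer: 698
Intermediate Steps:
M(O) = 3 + O*(1 + O) (M(O) = 3 + (O + 1)*O = 3 + (1 + O)*O = 3 + O*(1 + O))
X(D, C) = 54 + D (X(D, C) = D + (3 - 3 + (-3)**2)*6 = D + (3 - 3 + 9)*6 = D + 9*6 = D + 54 = 54 + D)
40*16 + X((-2)**2, -1) = 40*16 + (54 + (-2)**2) = 640 + (54 + 4) = 640 + 58 = 698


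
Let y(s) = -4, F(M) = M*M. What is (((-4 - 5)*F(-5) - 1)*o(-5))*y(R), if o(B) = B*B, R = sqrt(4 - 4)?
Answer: 22600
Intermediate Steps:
R = 0 (R = sqrt(0) = 0)
o(B) = B**2
F(M) = M**2
(((-4 - 5)*F(-5) - 1)*o(-5))*y(R) = (((-4 - 5)*(-5)**2 - 1)*(-5)**2)*(-4) = ((-9*25 - 1)*25)*(-4) = ((-225 - 1)*25)*(-4) = -226*25*(-4) = -5650*(-4) = 22600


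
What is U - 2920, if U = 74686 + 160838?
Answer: 232604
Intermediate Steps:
U = 235524
U - 2920 = 235524 - 2920 = 232604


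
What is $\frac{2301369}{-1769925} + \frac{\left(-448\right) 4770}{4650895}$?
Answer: $- \frac{965712300217}{548782355525} \approx -1.7597$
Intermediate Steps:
$\frac{2301369}{-1769925} + \frac{\left(-448\right) 4770}{4650895} = 2301369 \left(- \frac{1}{1769925}\right) - \frac{427392}{930179} = - \frac{767123}{589975} - \frac{427392}{930179} = - \frac{965712300217}{548782355525}$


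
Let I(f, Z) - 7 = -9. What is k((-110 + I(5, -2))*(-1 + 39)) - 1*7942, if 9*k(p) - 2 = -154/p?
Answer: -21728693/2736 ≈ -7941.8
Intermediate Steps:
I(f, Z) = -2 (I(f, Z) = 7 - 9 = -2)
k(p) = 2/9 - 154/(9*p) (k(p) = 2/9 + (-154/p)/9 = 2/9 - 154/(9*p))
k((-110 + I(5, -2))*(-1 + 39)) - 1*7942 = 2*(-77 + (-110 - 2)*(-1 + 39))/(9*(((-110 - 2)*(-1 + 39)))) - 1*7942 = 2*(-77 - 112*38)/(9*((-112*38))) - 7942 = (2/9)*(-77 - 4256)/(-4256) - 7942 = (2/9)*(-1/4256)*(-4333) - 7942 = 619/2736 - 7942 = -21728693/2736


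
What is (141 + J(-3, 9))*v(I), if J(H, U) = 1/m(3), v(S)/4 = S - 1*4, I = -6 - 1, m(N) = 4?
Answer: -6215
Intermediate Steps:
I = -7
v(S) = -16 + 4*S (v(S) = 4*(S - 1*4) = 4*(S - 4) = 4*(-4 + S) = -16 + 4*S)
J(H, U) = ¼ (J(H, U) = 1/4 = ¼)
(141 + J(-3, 9))*v(I) = (141 + ¼)*(-16 + 4*(-7)) = 565*(-16 - 28)/4 = (565/4)*(-44) = -6215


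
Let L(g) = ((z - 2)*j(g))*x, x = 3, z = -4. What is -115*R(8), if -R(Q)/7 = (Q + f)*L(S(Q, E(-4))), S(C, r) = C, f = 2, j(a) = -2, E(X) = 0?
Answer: 289800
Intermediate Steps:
L(g) = 36 (L(g) = ((-4 - 2)*(-2))*3 = -6*(-2)*3 = 12*3 = 36)
R(Q) = -504 - 252*Q (R(Q) = -7*(Q + 2)*36 = -7*(2 + Q)*36 = -7*(72 + 36*Q) = -504 - 252*Q)
-115*R(8) = -115*(-504 - 252*8) = -115*(-504 - 2016) = -115*(-2520) = 289800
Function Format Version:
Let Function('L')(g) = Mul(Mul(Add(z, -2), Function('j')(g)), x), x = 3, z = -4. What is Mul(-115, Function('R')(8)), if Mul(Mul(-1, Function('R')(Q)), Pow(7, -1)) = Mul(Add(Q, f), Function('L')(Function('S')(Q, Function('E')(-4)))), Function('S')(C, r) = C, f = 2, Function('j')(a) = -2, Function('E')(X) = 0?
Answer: 289800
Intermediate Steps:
Function('L')(g) = 36 (Function('L')(g) = Mul(Mul(Add(-4, -2), -2), 3) = Mul(Mul(-6, -2), 3) = Mul(12, 3) = 36)
Function('R')(Q) = Add(-504, Mul(-252, Q)) (Function('R')(Q) = Mul(-7, Mul(Add(Q, 2), 36)) = Mul(-7, Mul(Add(2, Q), 36)) = Mul(-7, Add(72, Mul(36, Q))) = Add(-504, Mul(-252, Q)))
Mul(-115, Function('R')(8)) = Mul(-115, Add(-504, Mul(-252, 8))) = Mul(-115, Add(-504, -2016)) = Mul(-115, -2520) = 289800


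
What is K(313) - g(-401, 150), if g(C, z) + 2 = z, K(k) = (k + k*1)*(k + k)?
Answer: 391728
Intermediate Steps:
K(k) = 4*k**2 (K(k) = (k + k)*(2*k) = (2*k)*(2*k) = 4*k**2)
g(C, z) = -2 + z
K(313) - g(-401, 150) = 4*313**2 - (-2 + 150) = 4*97969 - 1*148 = 391876 - 148 = 391728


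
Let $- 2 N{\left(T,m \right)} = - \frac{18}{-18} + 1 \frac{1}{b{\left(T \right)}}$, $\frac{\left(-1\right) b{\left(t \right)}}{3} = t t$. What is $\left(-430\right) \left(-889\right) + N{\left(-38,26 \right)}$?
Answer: $\frac{3311982949}{8664} \approx 3.8227 \cdot 10^{5}$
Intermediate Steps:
$b{\left(t \right)} = - 3 t^{2}$ ($b{\left(t \right)} = - 3 t t = - 3 t^{2}$)
$N{\left(T,m \right)} = - \frac{1}{2} + \frac{1}{6 T^{2}}$ ($N{\left(T,m \right)} = - \frac{- \frac{18}{-18} + 1 \frac{1}{\left(-3\right) T^{2}}}{2} = - \frac{\left(-18\right) \left(- \frac{1}{18}\right) + 1 \left(- \frac{1}{3 T^{2}}\right)}{2} = - \frac{1 - \frac{1}{3 T^{2}}}{2} = - \frac{1}{2} + \frac{1}{6 T^{2}}$)
$\left(-430\right) \left(-889\right) + N{\left(-38,26 \right)} = \left(-430\right) \left(-889\right) - \left(\frac{1}{2} - \frac{1}{6 \cdot 1444}\right) = 382270 + \left(- \frac{1}{2} + \frac{1}{6} \cdot \frac{1}{1444}\right) = 382270 + \left(- \frac{1}{2} + \frac{1}{8664}\right) = 382270 - \frac{4331}{8664} = \frac{3311982949}{8664}$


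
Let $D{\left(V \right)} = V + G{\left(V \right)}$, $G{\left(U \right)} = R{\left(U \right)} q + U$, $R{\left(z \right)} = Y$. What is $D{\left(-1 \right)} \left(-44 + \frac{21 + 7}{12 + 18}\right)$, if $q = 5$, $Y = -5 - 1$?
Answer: $\frac{20672}{15} \approx 1378.1$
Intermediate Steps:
$Y = -6$
$R{\left(z \right)} = -6$
$G{\left(U \right)} = -30 + U$ ($G{\left(U \right)} = \left(-6\right) 5 + U = -30 + U$)
$D{\left(V \right)} = -30 + 2 V$ ($D{\left(V \right)} = V + \left(-30 + V\right) = -30 + 2 V$)
$D{\left(-1 \right)} \left(-44 + \frac{21 + 7}{12 + 18}\right) = \left(-30 + 2 \left(-1\right)\right) \left(-44 + \frac{21 + 7}{12 + 18}\right) = \left(-30 - 2\right) \left(-44 + \frac{28}{30}\right) = - 32 \left(-44 + 28 \cdot \frac{1}{30}\right) = - 32 \left(-44 + \frac{14}{15}\right) = \left(-32\right) \left(- \frac{646}{15}\right) = \frac{20672}{15}$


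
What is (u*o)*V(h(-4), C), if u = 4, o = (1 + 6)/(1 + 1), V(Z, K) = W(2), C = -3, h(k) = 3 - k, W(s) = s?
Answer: 28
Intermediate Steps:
V(Z, K) = 2
o = 7/2 ≈ 3.5000
(u*o)*V(h(-4), C) = (4*(7/2))*2 = 14*2 = 28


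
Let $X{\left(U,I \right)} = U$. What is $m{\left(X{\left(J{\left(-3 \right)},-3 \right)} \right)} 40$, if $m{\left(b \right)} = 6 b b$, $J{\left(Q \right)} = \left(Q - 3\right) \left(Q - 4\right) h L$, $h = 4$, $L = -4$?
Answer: $108380160$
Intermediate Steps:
$J{\left(Q \right)} = - 16 \left(-4 + Q\right) \left(-3 + Q\right)$ ($J{\left(Q \right)} = \left(Q - 3\right) \left(Q - 4\right) 4 \left(-4\right) = \left(-3 + Q\right) \left(-4 + Q\right) 4 \left(-4\right) = \left(-4 + Q\right) \left(-3 + Q\right) 4 \left(-4\right) = 4 \left(-4 + Q\right) \left(-3 + Q\right) \left(-4\right) = - 16 \left(-4 + Q\right) \left(-3 + Q\right)$)
$m{\left(b \right)} = 6 b^{2}$
$m{\left(X{\left(J{\left(-3 \right)},-3 \right)} \right)} 40 = 6 \left(-192 - 16 \left(-3\right)^{2} + 112 \left(-3\right)\right)^{2} \cdot 40 = 6 \left(-192 - 144 - 336\right)^{2} \cdot 40 = 6 \left(-672\right)^{2} \cdot 40 = 6 \cdot 451584 \cdot 40 = 2709504 \cdot 40 = 108380160$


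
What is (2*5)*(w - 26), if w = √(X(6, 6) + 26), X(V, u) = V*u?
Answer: -260 + 10*√62 ≈ -181.26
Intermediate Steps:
w = √62 (w = √(6*6 + 26) = √(36 + 26) = √62 ≈ 7.8740)
(2*5)*(w - 26) = (2*5)*(√62 - 26) = 10*(-26 + √62) = -260 + 10*√62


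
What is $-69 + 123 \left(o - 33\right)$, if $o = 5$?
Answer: $-3513$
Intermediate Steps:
$-69 + 123 \left(o - 33\right) = -69 + 123 \left(5 - 33\right) = -69 + 123 \left(-28\right) = -69 - 3444 = -3513$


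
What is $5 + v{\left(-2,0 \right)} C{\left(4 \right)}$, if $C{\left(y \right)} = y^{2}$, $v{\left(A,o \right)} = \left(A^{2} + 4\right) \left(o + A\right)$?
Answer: $-251$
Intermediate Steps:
$v{\left(A,o \right)} = \left(4 + A^{2}\right) \left(A + o\right)$
$5 + v{\left(-2,0 \right)} C{\left(4 \right)} = 5 + \left(\left(-2\right)^{3} + 4 \left(-2\right) + 4 \cdot 0 + 0 \left(-2\right)^{2}\right) 4^{2} = 5 + \left(-8 - 8 + 0 + 0 \cdot 4\right) 16 = 5 + \left(-8 - 8 + 0 + 0\right) 16 = 5 - 256 = -251$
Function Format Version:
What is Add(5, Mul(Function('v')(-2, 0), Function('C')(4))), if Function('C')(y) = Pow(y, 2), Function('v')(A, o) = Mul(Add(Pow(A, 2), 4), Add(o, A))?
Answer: -251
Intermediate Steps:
Function('v')(A, o) = Mul(Add(4, Pow(A, 2)), Add(A, o))
Add(5, Mul(Function('v')(-2, 0), Function('C')(4))) = Add(5, Mul(Add(Pow(-2, 3), Mul(4, -2), Mul(4, 0), Mul(0, Pow(-2, 2))), Pow(4, 2))) = Add(5, Mul(Add(-8, -8, 0, Mul(0, 4)), 16)) = Add(5, Mul(Add(-8, -8, 0, 0), 16)) = Add(5, Mul(-16, 16)) = Add(5, -256) = -251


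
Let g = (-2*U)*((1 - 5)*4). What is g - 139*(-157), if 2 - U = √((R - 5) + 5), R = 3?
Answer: 21887 - 32*√3 ≈ 21832.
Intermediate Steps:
U = 2 - √3 (U = 2 - √((3 - 5) + 5) = 2 - √(-2 + 5) = 2 - √3 ≈ 0.26795)
g = 64 - 32*√3 (g = (-2*(2 - √3))*((1 - 5)*4) = (-4 + 2*√3)*(-4*4) = (-4 + 2*√3)*(-16) = 64 - 32*√3 ≈ 8.5744)
g - 139*(-157) = (64 - 32*√3) - 139*(-157) = (64 - 32*√3) + 21823 = 21887 - 32*√3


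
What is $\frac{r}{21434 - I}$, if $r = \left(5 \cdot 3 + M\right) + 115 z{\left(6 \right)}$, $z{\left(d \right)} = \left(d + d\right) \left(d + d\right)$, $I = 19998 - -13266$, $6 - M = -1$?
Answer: $- \frac{8291}{5915} \approx -1.4017$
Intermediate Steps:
$M = 7$ ($M = 6 - -1 = 6 + 1 = 7$)
$I = 33264$ ($I = 19998 + 13266 = 33264$)
$z{\left(d \right)} = 4 d^{2}$ ($z{\left(d \right)} = 2 d 2 d = 4 d^{2}$)
$r = 16582$ ($r = \left(5 \cdot 3 + 7\right) + 115 \cdot 4 \cdot 6^{2} = \left(15 + 7\right) + 115 \cdot 4 \cdot 36 = 22 + 115 \cdot 144 = 22 + 16560 = 16582$)
$\frac{r}{21434 - I} = \frac{16582}{21434 - 33264} = \frac{16582}{-11830} = 16582 \left(- \frac{1}{11830}\right) = - \frac{8291}{5915}$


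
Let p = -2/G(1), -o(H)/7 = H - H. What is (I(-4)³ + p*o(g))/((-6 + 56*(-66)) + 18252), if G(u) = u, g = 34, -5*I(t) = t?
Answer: 32/909375 ≈ 3.5189e-5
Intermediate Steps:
I(t) = -t/5
o(H) = 0 (o(H) = -7*(H - H) = -7*0 = 0)
p = -2 (p = -2/1 = -2*1 = -2)
(I(-4)³ + p*o(g))/((-6 + 56*(-66)) + 18252) = ((-⅕*(-4))³ - 2*0)/((-6 + 56*(-66)) + 18252) = ((⅘)³ + 0)/((-6 - 3696) + 18252) = (64/125 + 0)/(-3702 + 18252) = (64/125)/14550 = (64/125)*(1/14550) = 32/909375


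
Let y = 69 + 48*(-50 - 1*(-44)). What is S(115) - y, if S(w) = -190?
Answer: 29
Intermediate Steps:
y = -219 (y = 69 + 48*(-50 + 44) = 69 + 48*(-6) = 69 - 288 = -219)
S(115) - y = -190 - 1*(-219) = -190 + 219 = 29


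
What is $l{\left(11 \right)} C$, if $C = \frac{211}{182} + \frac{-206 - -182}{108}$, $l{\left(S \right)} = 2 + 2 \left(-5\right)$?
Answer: $- \frac{6140}{819} \approx -7.4969$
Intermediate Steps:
$l{\left(S \right)} = -8$ ($l{\left(S \right)} = 2 - 10 = -8$)
$C = \frac{1535}{1638}$ ($C = 211 \cdot \frac{1}{182} + \left(-206 + 182\right) \frac{1}{108} = \frac{211}{182} - \frac{2}{9} = \frac{1535}{1638} \approx 0.93712$)
$l{\left(11 \right)} C = \left(-8\right) \frac{1535}{1638} = - \frac{6140}{819}$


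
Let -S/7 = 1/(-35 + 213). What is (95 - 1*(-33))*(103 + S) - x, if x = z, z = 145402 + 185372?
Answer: -28265958/89 ≈ -3.1760e+5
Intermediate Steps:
z = 330774
S = -7/178 (S = -7/(-35 + 213) = -7/178 ≈ -0.039326)
x = 330774
(95 - 1*(-33))*(103 + S) - x = (95 - 1*(-33))*(103 - 7/178) - 1*330774 = (95 + 33)*(18327/178) - 330774 = 128*(18327/178) - 330774 = 1172928/89 - 330774 = -28265958/89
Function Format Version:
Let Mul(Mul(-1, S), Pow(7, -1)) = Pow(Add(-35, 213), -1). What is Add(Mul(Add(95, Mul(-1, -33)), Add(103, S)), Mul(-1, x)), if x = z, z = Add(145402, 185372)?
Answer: Rational(-28265958, 89) ≈ -3.1760e+5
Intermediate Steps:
z = 330774
S = Rational(-7, 178) (S = Mul(-7, Pow(Add(-35, 213), -1)) = Mul(-7, Pow(178, -1)) = Mul(-7, Rational(1, 178)) = Rational(-7, 178) ≈ -0.039326)
x = 330774
Add(Mul(Add(95, Mul(-1, -33)), Add(103, S)), Mul(-1, x)) = Add(Mul(Add(95, Mul(-1, -33)), Add(103, Rational(-7, 178))), Mul(-1, 330774)) = Add(Mul(Add(95, 33), Rational(18327, 178)), -330774) = Add(Mul(128, Rational(18327, 178)), -330774) = Add(Rational(1172928, 89), -330774) = Rational(-28265958, 89)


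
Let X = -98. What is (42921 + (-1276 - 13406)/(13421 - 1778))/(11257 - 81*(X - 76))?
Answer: 166571507/98387231 ≈ 1.6930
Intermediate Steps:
(42921 + (-1276 - 13406)/(13421 - 1778))/(11257 - 81*(X - 76)) = (42921 + (-1276 - 13406)/(13421 - 1778))/(11257 - 81*(-98 - 76)) = (42921 - 14682/11643)/(11257 - 81*(-174)) = (42921 - 14682*1/11643)/(11257 + 14094) = (42921 - 4894/3881)/25351 = (166571507/3881)*(1/25351) = 166571507/98387231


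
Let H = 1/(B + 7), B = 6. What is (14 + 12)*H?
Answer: 2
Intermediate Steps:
H = 1/13 (H = 1/(6 + 7) = 1/13 ≈ 0.076923)
(14 + 12)*H = (14 + 12)*(1/13) = 26*(1/13) = 2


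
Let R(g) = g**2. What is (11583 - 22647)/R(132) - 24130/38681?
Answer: -35350321/28082406 ≈ -1.2588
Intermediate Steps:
(11583 - 22647)/R(132) - 24130/38681 = (11583 - 22647)/(132**2) - 24130/38681 = -11064/17424 - 24130*1/38681 = -11064*1/17424 - 24130/38681 = -461/726 - 24130/38681 = -35350321/28082406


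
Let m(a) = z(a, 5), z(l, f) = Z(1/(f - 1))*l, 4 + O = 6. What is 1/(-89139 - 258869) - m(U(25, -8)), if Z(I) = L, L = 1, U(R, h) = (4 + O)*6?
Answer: -12528289/348008 ≈ -36.000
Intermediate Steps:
O = 2 (O = -4 + 6 = 2)
U(R, h) = 36 (U(R, h) = (4 + 2)*6 = 6*6 = 36)
Z(I) = 1
z(l, f) = l (z(l, f) = 1*l = l)
m(a) = a
1/(-89139 - 258869) - m(U(25, -8)) = 1/(-89139 - 258869) - 1*36 = 1/(-348008) - 36 = -1/348008 - 36 = -12528289/348008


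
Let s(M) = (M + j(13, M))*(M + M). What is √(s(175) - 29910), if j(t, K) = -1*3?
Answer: √30290 ≈ 174.04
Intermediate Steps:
j(t, K) = -3
s(M) = 2*M*(-3 + M) (s(M) = (M - 3)*(M + M) = (-3 + M)*(2*M) = 2*M*(-3 + M))
√(s(175) - 29910) = √(2*175*(-3 + 175) - 29910) = √(2*175*172 - 29910) = √(60200 - 29910) = √30290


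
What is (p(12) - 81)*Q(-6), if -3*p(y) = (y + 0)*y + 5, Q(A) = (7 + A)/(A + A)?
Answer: 98/9 ≈ 10.889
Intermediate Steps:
Q(A) = (7 + A)/(2*A) (Q(A) = (7 + A)/((2*A)) = (7 + A)*(1/(2*A)) = (7 + A)/(2*A))
p(y) = -5/3 - y²/3 (p(y) = -((y + 0)*y + 5)/3 = -(y*y + 5)/3 = -(y² + 5)/3 = -(5 + y²)/3 = -5/3 - y²/3)
(p(12) - 81)*Q(-6) = ((-5/3 - ⅓*12²) - 81)*((½)*(7 - 6)/(-6)) = ((-5/3 - ⅓*144) - 81)*((½)*(-⅙)*1) = ((-5/3 - 48) - 81)*(-1/12) = (-149/3 - 81)*(-1/12) = -392/3*(-1/12) = 98/9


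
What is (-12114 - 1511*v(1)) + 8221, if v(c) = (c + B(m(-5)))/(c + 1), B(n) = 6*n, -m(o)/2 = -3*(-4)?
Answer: 208287/2 ≈ 1.0414e+5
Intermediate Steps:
m(o) = -24 (m(o) = -(-6)*(-4) = -2*12 = -24)
v(c) = (-144 + c)/(1 + c) (v(c) = (c + 6*(-24))/(c + 1) = (c - 144)/(1 + c) = (-144 + c)/(1 + c))
(-12114 - 1511*v(1)) + 8221 = (-12114 - 1511*(-144 + 1)/(1 + 1)) + 8221 = (-12114 - 1511*(-143)/2) + 8221 = (-12114 - 1511*(-143/2)) + 8221 = (-12114 + 216073/2) + 8221 = 191845/2 + 8221 = 208287/2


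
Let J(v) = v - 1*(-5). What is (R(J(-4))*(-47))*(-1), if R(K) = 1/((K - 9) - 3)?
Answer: -47/11 ≈ -4.2727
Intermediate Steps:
J(v) = 5 + v (J(v) = v + 5 = 5 + v)
R(K) = 1/(-12 + K) (R(K) = 1/((-9 + K) - 3) = 1/(-12 + K))
(R(J(-4))*(-47))*(-1) = (-47/(-12 + (5 - 4)))*(-1) = (-47/(-12 + 1))*(-1) = (-47/(-11))*(-1) = -1/11*(-47)*(-1) = (47/11)*(-1) = -47/11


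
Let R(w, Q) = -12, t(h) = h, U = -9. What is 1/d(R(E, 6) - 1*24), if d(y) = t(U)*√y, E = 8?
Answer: I/54 ≈ 0.018519*I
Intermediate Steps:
d(y) = -9*√y
1/d(R(E, 6) - 1*24) = 1/(-9*√(-12 - 1*24)) = 1/(-9*√(-12 - 24)) = 1/(-54*I) = I/54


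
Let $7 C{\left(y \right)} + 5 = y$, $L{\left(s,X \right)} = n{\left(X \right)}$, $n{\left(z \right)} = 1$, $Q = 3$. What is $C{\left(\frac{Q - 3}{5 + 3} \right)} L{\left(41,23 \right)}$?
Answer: $- \frac{5}{7} \approx -0.71429$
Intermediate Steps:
$L{\left(s,X \right)} = 1$
$C{\left(y \right)} = - \frac{5}{7} + \frac{y}{7}$
$C{\left(\frac{Q - 3}{5 + 3} \right)} L{\left(41,23 \right)} = \left(- \frac{5}{7} + \frac{\left(3 - 3\right) \frac{1}{5 + 3}}{7}\right) 1 = \left(- \frac{5}{7} + \frac{0 \cdot \frac{1}{8}}{7}\right) 1 = \left(- \frac{5}{7} + \frac{1}{7} \cdot 0\right) 1 = \left(- \frac{5}{7} + 0\right) 1 = \left(- \frac{5}{7}\right) 1 = - \frac{5}{7}$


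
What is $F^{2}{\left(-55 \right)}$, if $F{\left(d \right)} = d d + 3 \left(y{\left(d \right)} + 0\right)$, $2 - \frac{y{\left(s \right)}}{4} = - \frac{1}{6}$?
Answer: $9308601$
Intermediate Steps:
$y{\left(s \right)} = \frac{26}{3}$ ($y{\left(s \right)} = 8 - 4 \left(- \frac{1}{6}\right) = 8 - 4 \left(\left(-1\right) \frac{1}{6}\right) = 8 - - \frac{2}{3} = 8 + \frac{2}{3} = \frac{26}{3}$)
$F{\left(d \right)} = 26 + d^{2}$ ($F{\left(d \right)} = d d + 3 \left(\frac{26}{3} + 0\right) = d^{2} + 3 \cdot \frac{26}{3} = d^{2} + 26 = 26 + d^{2}$)
$F^{2}{\left(-55 \right)} = \left(26 + \left(-55\right)^{2}\right)^{2} = \left(26 + 3025\right)^{2} = 3051^{2} = 9308601$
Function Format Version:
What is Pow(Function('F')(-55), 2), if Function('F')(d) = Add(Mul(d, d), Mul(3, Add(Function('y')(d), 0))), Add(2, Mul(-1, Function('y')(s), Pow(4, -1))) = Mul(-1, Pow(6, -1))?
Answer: 9308601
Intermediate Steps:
Function('y')(s) = Rational(26, 3) (Function('y')(s) = Add(8, Mul(-4, Mul(-1, Pow(6, -1)))) = Add(8, Mul(-4, Mul(-1, Rational(1, 6)))) = Add(8, Mul(-4, Rational(-1, 6))) = Add(8, Rational(2, 3)) = Rational(26, 3))
Function('F')(d) = Add(26, Pow(d, 2)) (Function('F')(d) = Add(Mul(d, d), Mul(3, Add(Rational(26, 3), 0))) = Add(Pow(d, 2), Mul(3, Rational(26, 3))) = Add(Pow(d, 2), 26) = Add(26, Pow(d, 2)))
Pow(Function('F')(-55), 2) = Pow(Add(26, Pow(-55, 2)), 2) = Pow(Add(26, 3025), 2) = Pow(3051, 2) = 9308601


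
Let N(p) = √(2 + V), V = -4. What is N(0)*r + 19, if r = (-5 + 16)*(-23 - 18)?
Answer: 19 - 451*I*√2 ≈ 19.0 - 637.81*I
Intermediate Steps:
r = -451 (r = 11*(-41) = -451)
N(p) = I*√2 (N(p) = √(2 - 4) = √(-2) = I*√2)
N(0)*r + 19 = (I*√2)*(-451) + 19 = -451*I*√2 + 19 = 19 - 451*I*√2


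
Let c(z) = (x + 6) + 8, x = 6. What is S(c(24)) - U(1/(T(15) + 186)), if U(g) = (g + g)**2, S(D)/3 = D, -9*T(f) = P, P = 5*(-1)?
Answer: 169142136/2819041 ≈ 60.000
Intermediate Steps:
P = -5
c(z) = 20 (c(z) = (6 + 6) + 8 = 12 + 8 = 20)
T(f) = 5/9 (T(f) = -1/9*(-5) = 5/9)
S(D) = 3*D
U(g) = 4*g**2 (U(g) = (2*g)**2 = 4*g**2)
S(c(24)) - U(1/(T(15) + 186)) = 3*20 - 4*(1/(5/9 + 186))**2 = 60 - 4*(1/(1679/9))**2 = 60 - 4*(9/1679)**2 = 60 - 4*81/2819041 = 60 - 1*324/2819041 = 60 - 324/2819041 = 169142136/2819041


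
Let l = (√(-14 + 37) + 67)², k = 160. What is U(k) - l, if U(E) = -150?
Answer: -4662 - 134*√23 ≈ -5304.6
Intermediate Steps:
l = (67 + √23)² (l = (√23 + 67)² = (67 + √23)² ≈ 5154.6)
U(k) - l = -150 - (67 + √23)²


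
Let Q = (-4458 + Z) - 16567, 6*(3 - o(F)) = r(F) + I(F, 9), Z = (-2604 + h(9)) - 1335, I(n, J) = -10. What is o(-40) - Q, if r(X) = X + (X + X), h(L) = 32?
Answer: 74870/3 ≈ 24957.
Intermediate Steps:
Z = -3907 (Z = (-2604 + 32) - 1335 = -2572 - 1335 = -3907)
r(X) = 3*X (r(X) = X + 2*X = 3*X)
o(F) = 14/3 - F/2 (o(F) = 3 - (3*F - 10)/6 = 3 - (-10 + 3*F)/6 = 3 + (5/3 - F/2) = 14/3 - F/2)
Q = -24932 (Q = (-4458 - 3907) - 16567 = -8365 - 16567 = -24932)
o(-40) - Q = (14/3 - ½*(-40)) - 1*(-24932) = (14/3 + 20) + 24932 = 74/3 + 24932 = 74870/3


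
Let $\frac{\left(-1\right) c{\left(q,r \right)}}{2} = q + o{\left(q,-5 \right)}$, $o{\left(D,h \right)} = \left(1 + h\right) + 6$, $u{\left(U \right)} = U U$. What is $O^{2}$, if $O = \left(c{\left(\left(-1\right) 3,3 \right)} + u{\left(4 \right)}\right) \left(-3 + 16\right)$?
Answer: $54756$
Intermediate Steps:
$u{\left(U \right)} = U^{2}$
$o{\left(D,h \right)} = 7 + h$
$c{\left(q,r \right)} = -4 - 2 q$ ($c{\left(q,r \right)} = - 2 \left(q + \left(7 - 5\right)\right) = - 2 \left(q + 2\right) = - 2 \left(2 + q\right) = -4 - 2 q$)
$O = 234$ ($O = \left(\left(-4 - 2 \left(\left(-1\right) 3\right)\right) + 4^{2}\right) \left(-3 + 16\right) = \left(\left(-4 - -6\right) + 16\right) 13 = \left(\left(-4 + 6\right) + 16\right) 13 = \left(2 + 16\right) 13 = 18 \cdot 13 = 234$)
$O^{2} = 234^{2} = 54756$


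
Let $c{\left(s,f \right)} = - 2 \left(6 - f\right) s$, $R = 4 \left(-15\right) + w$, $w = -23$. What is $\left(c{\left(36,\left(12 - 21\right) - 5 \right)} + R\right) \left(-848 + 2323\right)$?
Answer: $-2246425$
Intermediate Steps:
$R = -83$ ($R = 4 \left(-15\right) - 23 = -60 - 23 = -83$)
$c{\left(s,f \right)} = s \left(-12 + 2 f\right)$ ($c{\left(s,f \right)} = \left(-12 + 2 f\right) s = s \left(-12 + 2 f\right)$)
$\left(c{\left(36,\left(12 - 21\right) - 5 \right)} + R\right) \left(-848 + 2323\right) = \left(2 \cdot 36 \left(-6 + \left(\left(12 - 21\right) - 5\right)\right) - 83\right) \left(-848 + 2323\right) = \left(2 \cdot 36 \left(-6 - 14\right) - 83\right) 1475 = \left(2 \cdot 36 \left(-20\right) - 83\right) 1475 = \left(-1440 - 83\right) 1475 = \left(-1523\right) 1475 = -2246425$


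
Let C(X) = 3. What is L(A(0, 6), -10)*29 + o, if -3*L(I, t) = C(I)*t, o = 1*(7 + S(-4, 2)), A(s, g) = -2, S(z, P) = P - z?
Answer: 303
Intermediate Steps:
o = 13 (o = 1*(7 + (2 - 1*(-4))) = 1*(7 + (2 + 4)) = 1*(7 + 6) = 1*13 = 13)
L(I, t) = -t
L(A(0, 6), -10)*29 + o = -1*(-10)*29 + 13 = 10*29 + 13 = 290 + 13 = 303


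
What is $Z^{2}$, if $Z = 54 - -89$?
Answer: $20449$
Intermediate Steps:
$Z = 143$ ($Z = 54 + 89 = 143$)
$Z^{2} = 143^{2} = 20449$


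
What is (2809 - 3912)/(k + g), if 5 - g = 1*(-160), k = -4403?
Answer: 1103/4238 ≈ 0.26026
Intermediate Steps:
g = 165 (g = 5 - (-160) = 5 - 1*(-160) = 5 + 160 = 165)
(2809 - 3912)/(k + g) = (2809 - 3912)/(-4403 + 165) = -1103/(-4238) = -1103*(-1/4238) = 1103/4238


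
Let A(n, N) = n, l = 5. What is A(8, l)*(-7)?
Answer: -56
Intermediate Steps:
A(8, l)*(-7) = 8*(-7) = -56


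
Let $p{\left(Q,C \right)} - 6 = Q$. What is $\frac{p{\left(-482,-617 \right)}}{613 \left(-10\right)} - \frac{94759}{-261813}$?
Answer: $\frac{352747829}{802456845} \approx 0.43958$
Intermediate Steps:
$p{\left(Q,C \right)} = 6 + Q$
$\frac{p{\left(-482,-617 \right)}}{613 \left(-10\right)} - \frac{94759}{-261813} = \frac{6 - 482}{613 \left(-10\right)} - \frac{94759}{-261813} = - \frac{476}{-6130} - - \frac{94759}{261813} = \left(-476\right) \left(- \frac{1}{6130}\right) + \frac{94759}{261813} = \frac{238}{3065} + \frac{94759}{261813} = \frac{352747829}{802456845}$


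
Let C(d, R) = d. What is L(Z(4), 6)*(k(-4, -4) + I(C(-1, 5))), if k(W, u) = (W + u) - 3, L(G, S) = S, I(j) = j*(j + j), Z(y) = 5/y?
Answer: -54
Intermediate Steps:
I(j) = 2*j**2 (I(j) = j*(2*j) = 2*j**2)
k(W, u) = -3 + W + u
L(Z(4), 6)*(k(-4, -4) + I(C(-1, 5))) = 6*((-3 - 4 - 4) + 2*(-1)**2) = 6*(-11 + 2*1) = 6*(-11 + 2) = 6*(-9) = -54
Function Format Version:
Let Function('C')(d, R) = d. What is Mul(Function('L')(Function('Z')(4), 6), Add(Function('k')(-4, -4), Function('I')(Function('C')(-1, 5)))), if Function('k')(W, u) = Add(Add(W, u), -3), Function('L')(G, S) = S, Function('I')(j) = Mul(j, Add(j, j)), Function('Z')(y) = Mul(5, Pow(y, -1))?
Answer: -54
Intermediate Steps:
Function('I')(j) = Mul(2, Pow(j, 2)) (Function('I')(j) = Mul(j, Mul(2, j)) = Mul(2, Pow(j, 2)))
Function('k')(W, u) = Add(-3, W, u)
Mul(Function('L')(Function('Z')(4), 6), Add(Function('k')(-4, -4), Function('I')(Function('C')(-1, 5)))) = Mul(6, Add(Add(-3, -4, -4), Mul(2, Pow(-1, 2)))) = Mul(6, Add(-11, Mul(2, 1))) = Mul(6, Add(-11, 2)) = Mul(6, -9) = -54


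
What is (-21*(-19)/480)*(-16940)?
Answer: -112651/8 ≈ -14081.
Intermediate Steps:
(-21*(-19)/480)*(-16940) = (399*(1/480))*(-16940) = (133/160)*(-16940) = -112651/8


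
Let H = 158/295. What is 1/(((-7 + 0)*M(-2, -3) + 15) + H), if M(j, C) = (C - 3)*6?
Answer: 295/78923 ≈ 0.0037378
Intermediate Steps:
M(j, C) = -18 + 6*C (M(j, C) = (-3 + C)*6 = -18 + 6*C)
H = 158/295 (H = 158*(1/295) = 158/295 ≈ 0.53559)
1/(((-7 + 0)*M(-2, -3) + 15) + H) = 1/(((-7 + 0)*(-18 + 6*(-3)) + 15) + 158/295) = 1/((-7*(-18 - 18) + 15) + 158/295) = 1/((-7*(-36) + 15) + 158/295) = 1/((252 + 15) + 158/295) = 1/(267 + 158/295) = 1/(78923/295) = 295/78923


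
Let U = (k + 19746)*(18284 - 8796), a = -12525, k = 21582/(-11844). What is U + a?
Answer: 61628357011/329 ≈ 1.8732e+8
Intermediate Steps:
k = -1199/658 (k = 21582*(-1/11844) = -1199/658 ≈ -1.8222)
U = 61632477736/329 (U = (-1199/658 + 19746)*(18284 - 8796) = (12991669/658)*9488 = 61632477736/329 ≈ 1.8733e+8)
U + a = 61632477736/329 - 12525 = 61628357011/329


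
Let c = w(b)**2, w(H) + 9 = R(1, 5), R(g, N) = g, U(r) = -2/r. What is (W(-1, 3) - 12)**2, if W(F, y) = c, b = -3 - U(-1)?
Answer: 2704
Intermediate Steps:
b = -5 (b = -3 - (-2)/(-1) = -3 - (-2)*(-1) = -3 - 1*2 = -3 - 2 = -5)
w(H) = -8 (w(H) = -9 + 1 = -8)
c = 64 (c = (-8)**2 = 64)
W(F, y) = 64
(W(-1, 3) - 12)**2 = (64 - 12)**2 = 52**2 = 2704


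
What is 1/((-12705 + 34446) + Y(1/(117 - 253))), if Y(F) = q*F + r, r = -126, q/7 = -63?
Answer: 136/2940081 ≈ 4.6257e-5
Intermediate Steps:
q = -441 (q = 7*(-63) = -441)
Y(F) = -126 - 441*F (Y(F) = -441*F - 126 = -126 - 441*F)
1/((-12705 + 34446) + Y(1/(117 - 253))) = 1/((-12705 + 34446) + (-126 - 441/(117 - 253))) = 1/(21741 + (-126 - 441/(-136))) = 1/(21741 + (-126 - 441*(-1/136))) = 1/(21741 + (-126 + 441/136)) = 1/(21741 - 16695/136) = 1/(2940081/136) = 136/2940081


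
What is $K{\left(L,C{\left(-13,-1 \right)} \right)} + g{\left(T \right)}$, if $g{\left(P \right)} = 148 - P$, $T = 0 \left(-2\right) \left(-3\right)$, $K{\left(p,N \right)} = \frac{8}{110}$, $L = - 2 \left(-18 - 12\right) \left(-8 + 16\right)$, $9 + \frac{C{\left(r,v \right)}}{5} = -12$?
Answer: $\frac{8144}{55} \approx 148.07$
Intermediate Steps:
$C{\left(r,v \right)} = -105$ ($C{\left(r,v \right)} = -45 + 5 \left(-12\right) = -45 - 60 = -105$)
$L = 480$ ($L = - 2 \left(\left(-30\right) 8\right) = \left(-2\right) \left(-240\right) = 480$)
$K{\left(p,N \right)} = \frac{4}{55}$ ($K{\left(p,N \right)} = 8 \cdot \frac{1}{110} = \frac{4}{55}$)
$T = 0$ ($T = 0 \left(-3\right) = 0$)
$K{\left(L,C{\left(-13,-1 \right)} \right)} + g{\left(T \right)} = \frac{4}{55} + \left(148 - 0\right) = \frac{4}{55} + \left(148 + 0\right) = \frac{4}{55} + 148 = \frac{8144}{55}$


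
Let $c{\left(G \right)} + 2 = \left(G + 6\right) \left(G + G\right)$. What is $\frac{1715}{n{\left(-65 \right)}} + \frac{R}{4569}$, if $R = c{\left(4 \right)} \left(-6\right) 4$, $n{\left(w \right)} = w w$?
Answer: $- \frac{4891}{1286935} \approx -0.0038005$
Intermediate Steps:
$n{\left(w \right)} = w^{2}$
$c{\left(G \right)} = -2 + 2 G \left(6 + G\right)$ ($c{\left(G \right)} = -2 + \left(G + 6\right) \left(G + G\right) = -2 + \left(6 + G\right) 2 G = -2 + 2 G \left(6 + G\right)$)
$R = -1872$ ($R = \left(-2 + 2 \cdot 4^{2} + 12 \cdot 4\right) \left(-6\right) 4 = \left(-2 + 2 \cdot 16 + 48\right) \left(-6\right) 4 = \left(-2 + 32 + 48\right) \left(-6\right) 4 = 78 \left(-6\right) 4 = \left(-468\right) 4 = -1872$)
$\frac{1715}{n{\left(-65 \right)}} + \frac{R}{4569} = \frac{1715}{\left(-65\right)^{2}} - \frac{1872}{4569} = \frac{1715}{4225} - \frac{624}{1523} = 1715 \cdot \frac{1}{4225} - \frac{624}{1523} = \frac{343}{845} - \frac{624}{1523} = - \frac{4891}{1286935}$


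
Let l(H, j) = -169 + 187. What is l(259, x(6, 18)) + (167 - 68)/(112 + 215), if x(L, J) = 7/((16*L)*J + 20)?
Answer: 1995/109 ≈ 18.303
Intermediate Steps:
x(L, J) = 7/(20 + 16*J*L) (x(L, J) = 7/(16*J*L + 20) = 7/(20 + 16*J*L))
l(H, j) = 18
l(259, x(6, 18)) + (167 - 68)/(112 + 215) = 18 + (167 - 68)/(112 + 215) = 18 + 99/327 = 18 + (1/327)*99 = 18 + 33/109 = 1995/109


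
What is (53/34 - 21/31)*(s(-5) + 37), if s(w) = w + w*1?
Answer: 25083/1054 ≈ 23.798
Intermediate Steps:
s(w) = 2*w (s(w) = w + w = 2*w)
(53/34 - 21/31)*(s(-5) + 37) = (53/34 - 21/31)*(2*(-5) + 37) = (53*(1/34) - 21*1/31)*(-10 + 37) = (53/34 - 21/31)*27 = (929/1054)*27 = 25083/1054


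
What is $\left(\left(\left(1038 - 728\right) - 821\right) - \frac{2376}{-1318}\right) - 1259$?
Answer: $- \frac{1165242}{659} \approx -1768.2$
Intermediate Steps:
$\left(\left(\left(1038 - 728\right) - 821\right) - \frac{2376}{-1318}\right) - 1259 = \left(\left(310 - 821\right) - - \frac{1188}{659}\right) - 1259 = \left(-511 + \frac{1188}{659}\right) - 1259 = - \frac{335561}{659} - 1259 = - \frac{1165242}{659}$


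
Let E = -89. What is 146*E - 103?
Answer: -13097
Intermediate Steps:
146*E - 103 = 146*(-89) - 103 = -12994 - 103 = -13097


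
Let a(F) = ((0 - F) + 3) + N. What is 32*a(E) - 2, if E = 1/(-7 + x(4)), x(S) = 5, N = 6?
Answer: 302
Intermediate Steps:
E = -1/2 (E = 1/(-7 + 5) = 1/(-2) = -1/2 ≈ -0.50000)
a(F) = 9 - F (a(F) = ((0 - F) + 3) + 6 = (-F + 3) + 6 = (3 - F) + 6 = 9 - F)
32*a(E) - 2 = 32*(9 - 1*(-1/2)) - 2 = 32*(9 + 1/2) - 2 = 32*(19/2) - 2 = 304 - 2 = 302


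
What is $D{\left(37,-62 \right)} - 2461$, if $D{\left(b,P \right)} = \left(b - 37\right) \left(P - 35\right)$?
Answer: $-2461$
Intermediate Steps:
$D{\left(b,P \right)} = \left(-37 + b\right) \left(-35 + P\right)$
$D{\left(37,-62 \right)} - 2461 = \left(1295 - -2294 - 1295 - 2294\right) - 2461 = \left(1295 + 2294 - 1295 - 2294\right) - 2461 = 0 - 2461 = -2461$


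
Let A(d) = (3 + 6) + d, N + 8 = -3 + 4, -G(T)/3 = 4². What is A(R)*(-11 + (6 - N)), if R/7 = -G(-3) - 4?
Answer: 634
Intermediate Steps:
G(T) = -48 (G(T) = -3*4² = -3*16 = -48)
N = -7 (N = -8 + (-3 + 4) = -8 + 1 = -7)
R = 308 (R = 7*(-1*(-48) - 4) = 7*(48 - 4) = 7*44 = 308)
A(d) = 9 + d
A(R)*(-11 + (6 - N)) = (9 + 308)*(-11 + (6 - 1*(-7))) = 317*(-11 + (6 + 7)) = 317*(-11 + 13) = 317*2 = 634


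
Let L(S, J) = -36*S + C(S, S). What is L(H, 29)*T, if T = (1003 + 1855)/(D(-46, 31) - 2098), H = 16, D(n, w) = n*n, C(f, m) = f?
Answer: -800240/9 ≈ -88916.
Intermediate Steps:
D(n, w) = n**2
L(S, J) = -35*S (L(S, J) = -36*S + S = -35*S)
T = 1429/9 (T = (1003 + 1855)/((-46)**2 - 2098) = 2858/(2116 - 2098) = 2858/18 = 2858*(1/18) = 1429/9 ≈ 158.78)
L(H, 29)*T = -35*16*(1429/9) = -560*1429/9 = -800240/9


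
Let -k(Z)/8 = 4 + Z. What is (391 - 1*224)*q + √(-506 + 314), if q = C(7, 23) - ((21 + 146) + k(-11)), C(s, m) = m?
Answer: -33400 + 8*I*√3 ≈ -33400.0 + 13.856*I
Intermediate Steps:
k(Z) = -32 - 8*Z (k(Z) = -8*(4 + Z) = -32 - 8*Z)
q = -200 (q = 23 - ((21 + 146) + (-32 - 8*(-11))) = 23 - (167 + (-32 + 88)) = 23 - (167 + 56) = 23 - 1*223 = 23 - 223 = -200)
(391 - 1*224)*q + √(-506 + 314) = (391 - 1*224)*(-200) + √(-506 + 314) = (391 - 224)*(-200) + √(-192) = 167*(-200) + 8*I*√3 = -33400 + 8*I*√3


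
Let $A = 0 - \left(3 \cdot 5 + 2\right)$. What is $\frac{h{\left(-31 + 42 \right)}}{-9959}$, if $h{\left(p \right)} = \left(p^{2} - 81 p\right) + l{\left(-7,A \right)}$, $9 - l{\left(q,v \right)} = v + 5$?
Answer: $\frac{749}{9959} \approx 0.075208$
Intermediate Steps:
$A = -17$ ($A = 0 - \left(15 + 2\right) = 0 - 17 = -17$)
$l{\left(q,v \right)} = 4 - v$ ($l{\left(q,v \right)} = 9 - \left(v + 5\right) = 9 - \left(5 + v\right) = 4 - v$)
$h{\left(p \right)} = 21 + p^{2} - 81 p$ ($h{\left(p \right)} = \left(p^{2} - 81 p\right) + \left(4 - -17\right) = \left(p^{2} - 81 p\right) + \left(4 + 17\right) = \left(p^{2} - 81 p\right) + 21 = 21 + p^{2} - 81 p$)
$\frac{h{\left(-31 + 42 \right)}}{-9959} = \frac{21 + \left(-31 + 42\right)^{2} - 81 \left(-31 + 42\right)}{-9959} = \left(21 + 11^{2} - 891\right) \left(- \frac{1}{9959}\right) = \left(21 + 121 - 891\right) \left(- \frac{1}{9959}\right) = \left(-749\right) \left(- \frac{1}{9959}\right) = \frac{749}{9959}$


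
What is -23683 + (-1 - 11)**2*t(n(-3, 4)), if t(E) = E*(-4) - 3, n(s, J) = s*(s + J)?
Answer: -22387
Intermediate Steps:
n(s, J) = s*(J + s)
t(E) = -3 - 4*E (t(E) = -4*E - 3 = -3 - 4*E)
-23683 + (-1 - 11)**2*t(n(-3, 4)) = -23683 + (-1 - 11)**2*(-3 - (-12)*(4 - 3)) = -23683 + (-12)**2*(-3 - (-12)) = -23683 + 144*(-3 - 4*(-3)) = -23683 + 144*(-3 + 12) = -23683 + 144*9 = -23683 + 1296 = -22387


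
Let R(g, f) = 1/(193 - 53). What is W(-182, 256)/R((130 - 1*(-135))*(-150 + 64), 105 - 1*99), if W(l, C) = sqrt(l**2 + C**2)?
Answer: 280*sqrt(24665) ≈ 43974.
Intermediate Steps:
R(g, f) = 1/140
W(l, C) = sqrt(C**2 + l**2)
W(-182, 256)/R((130 - 1*(-135))*(-150 + 64), 105 - 1*99) = sqrt(256**2 + (-182)**2)/(1/140) = sqrt(65536 + 33124)*140 = sqrt(98660)*140 = (2*sqrt(24665))*140 = 280*sqrt(24665)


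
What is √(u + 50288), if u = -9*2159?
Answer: √30857 ≈ 175.66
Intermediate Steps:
u = -19431
√(u + 50288) = √(-19431 + 50288) = √30857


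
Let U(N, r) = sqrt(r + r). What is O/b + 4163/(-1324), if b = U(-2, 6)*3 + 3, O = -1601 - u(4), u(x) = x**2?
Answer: 60713/1324 - 98*sqrt(3) ≈ -123.89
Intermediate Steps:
U(N, r) = sqrt(2)*sqrt(r) (U(N, r) = sqrt(2*r) = sqrt(2)*sqrt(r))
O = -1617 (O = -1601 - 1*4**2 = -1601 - 1*16 = -1601 - 16 = -1617)
b = 3 + 6*sqrt(3) (b = (sqrt(2)*sqrt(6))*3 + 3 = (2*sqrt(3))*3 + 3 = 6*sqrt(3) + 3 = 3 + 6*sqrt(3) ≈ 13.392)
O/b + 4163/(-1324) = -1617/(3 + 6*sqrt(3)) + 4163/(-1324) = -1617/(3 + 6*sqrt(3)) + 4163*(-1/1324) = -1617/(3 + 6*sqrt(3)) - 4163/1324 = -4163/1324 - 1617/(3 + 6*sqrt(3))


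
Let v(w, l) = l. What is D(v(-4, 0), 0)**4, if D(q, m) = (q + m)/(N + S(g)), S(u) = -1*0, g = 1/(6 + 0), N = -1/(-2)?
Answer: 0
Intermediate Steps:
N = 1/2 (N = -1*(-1/2) = 1/2 ≈ 0.50000)
g = 1/6 ≈ 0.16667
S(u) = 0
D(q, m) = 2*m + 2*q (D(q, m) = (q + m)/(1/2 + 0) = (m + q)/(1/2) = (m + q)*2 = 2*m + 2*q)
D(v(-4, 0), 0)**4 = (2*0 + 2*0)**4 = (0 + 0)**4 = 0**4 = 0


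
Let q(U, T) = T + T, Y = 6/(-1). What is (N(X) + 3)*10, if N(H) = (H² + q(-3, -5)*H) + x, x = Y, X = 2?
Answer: -190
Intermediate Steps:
Y = -6 (Y = 6*(-1) = -6)
q(U, T) = 2*T
x = -6
N(H) = -6 + H² - 10*H (N(H) = (H² + (2*(-5))*H) - 6 = (H² - 10*H) - 6 = -6 + H² - 10*H)
(N(X) + 3)*10 = ((-6 + 2² - 10*2) + 3)*10 = ((-6 + 4 - 20) + 3)*10 = (-22 + 3)*10 = -19*10 = -190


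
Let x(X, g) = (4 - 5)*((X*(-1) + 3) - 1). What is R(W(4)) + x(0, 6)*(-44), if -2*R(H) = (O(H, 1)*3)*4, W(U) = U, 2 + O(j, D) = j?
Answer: 76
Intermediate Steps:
O(j, D) = -2 + j
R(H) = 12 - 6*H (R(H) = -(-2 + H)*3*4/2 = -(-6 + 3*H)*4/2 = -(-24 + 12*H)/2 = 12 - 6*H)
x(X, g) = -2 + X (x(X, g) = -((-X + 3) - 1) = -((3 - X) - 1) = -(2 - X) = -2 + X)
R(W(4)) + x(0, 6)*(-44) = (12 - 6*4) + (-2 + 0)*(-44) = (12 - 24) - 2*(-44) = -12 + 88 = 76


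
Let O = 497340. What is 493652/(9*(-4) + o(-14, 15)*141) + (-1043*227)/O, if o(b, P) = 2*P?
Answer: 13584439447/115880220 ≈ 117.23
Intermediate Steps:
493652/(9*(-4) + o(-14, 15)*141) + (-1043*227)/O = 493652/(9*(-4) + (2*15)*141) - 1043*227/497340 = 493652/(-36 + 30*141) - 236761*1/497340 = 493652/(-36 + 4230) - 236761/497340 = 493652/4194 - 236761/497340 = 493652*(1/4194) - 236761/497340 = 246826/2097 - 236761/497340 = 13584439447/115880220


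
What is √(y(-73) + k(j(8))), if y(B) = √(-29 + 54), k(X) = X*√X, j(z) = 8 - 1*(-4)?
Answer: √(5 + 24*√3) ≈ 6.8242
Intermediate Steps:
j(z) = 12 (j(z) = 8 + 4 = 12)
k(X) = X^(3/2)
y(B) = 5 (y(B) = √25 = 5)
√(y(-73) + k(j(8))) = √(5 + 12^(3/2)) = √(5 + 24*√3)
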